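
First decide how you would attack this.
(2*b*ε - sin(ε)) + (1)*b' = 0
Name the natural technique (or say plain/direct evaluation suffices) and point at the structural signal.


Method: a linear integrating factor — the unknown enters only to the first power against a nonzero forcing term — the integrating-factor template applies directly.


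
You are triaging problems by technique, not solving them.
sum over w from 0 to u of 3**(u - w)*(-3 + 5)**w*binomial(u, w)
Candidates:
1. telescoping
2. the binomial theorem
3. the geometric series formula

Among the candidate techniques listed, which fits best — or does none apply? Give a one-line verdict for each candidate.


Method: the binomial theorem — binomial(u, w) weighting matched powers of (-3 + 5) and 3 is the expanded form of ((-3 + 5) + 3)^u — fold it back up.
- telescoping: computed from the summand as displayed, the partial sums build up without the pairwise collapse telescoping exploits.
- the binomial theorem: applies; the problem has the shape this method handles.
- the geometric series formula — the term-to-term ratio drifts with the index — the one thing the geometric formula cannot absorb.


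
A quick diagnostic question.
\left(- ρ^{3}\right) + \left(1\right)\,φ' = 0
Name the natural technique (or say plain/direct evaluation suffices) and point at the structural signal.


Diagnosis: no special technique — solved for the derivative, no φ appears — this is antidifferentiation in ρ wearing ODE clothing.


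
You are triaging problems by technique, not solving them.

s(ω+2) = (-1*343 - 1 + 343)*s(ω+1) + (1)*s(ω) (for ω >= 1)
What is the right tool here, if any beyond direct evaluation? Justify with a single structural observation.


Technique: the characteristic-root method — because shifting ω leaves the equation's coefficients unchanged, exponential trials reduce it to algebra.


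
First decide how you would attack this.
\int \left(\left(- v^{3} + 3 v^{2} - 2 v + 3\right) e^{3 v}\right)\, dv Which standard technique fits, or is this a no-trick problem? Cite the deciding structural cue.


Best approach: integration by parts — the integrand splits as - v^{3} + 3 v^{2} - 2 v + 3 times e^{3 v} — repeatedly differentiating the polynomial part kills it, which is the parts ladder.


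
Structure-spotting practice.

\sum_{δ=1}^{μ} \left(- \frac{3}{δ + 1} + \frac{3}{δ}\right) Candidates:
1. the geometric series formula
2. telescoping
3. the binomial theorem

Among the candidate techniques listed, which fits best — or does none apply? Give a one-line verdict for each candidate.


Best approach: telescoping — the piece each term subtracts is \frac{3}{δ} advanced by one index, and it reappears with a plus sign leading the following term — the sum collapses to its boundary terms.
- the geometric series formula: the term-to-term ratio changes with the index, so the geometric formula cannot close it.
- telescoping: applicable, and directly so.
- the binomial theorem: the terms lack the binomial-coefficient-weighted complementary-power pattern of an expansion.


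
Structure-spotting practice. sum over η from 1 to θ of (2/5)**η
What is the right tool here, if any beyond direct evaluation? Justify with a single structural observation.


Method: the geometric series formula — consecutive terms stand in a fixed index-free ratio — the geometric sum formula closes it.


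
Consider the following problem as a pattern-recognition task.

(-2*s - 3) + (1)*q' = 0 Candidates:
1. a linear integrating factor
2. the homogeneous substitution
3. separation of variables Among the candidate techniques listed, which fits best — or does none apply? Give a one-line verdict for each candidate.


Diagnosis: no special technique — the slope is a function of s alone, so integrate both sides directly.
- a linear integrating factor — with the unknown absent the integrating factor is a formality; direct integration is the working structure.
- the homogeneous substitution — the ratio of the variables does not determine the slope.
- separation of variables: separation is only trivially available — with the unknown absent from the slope this is a direct integration, not a separation problem.


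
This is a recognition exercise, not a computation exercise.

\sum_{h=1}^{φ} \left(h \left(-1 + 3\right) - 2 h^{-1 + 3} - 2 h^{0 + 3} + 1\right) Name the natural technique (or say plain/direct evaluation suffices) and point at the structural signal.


Best approach: no special technique — every summand is a constant multiple of a power of h — apply the standard power-sum identities one degree at a time.


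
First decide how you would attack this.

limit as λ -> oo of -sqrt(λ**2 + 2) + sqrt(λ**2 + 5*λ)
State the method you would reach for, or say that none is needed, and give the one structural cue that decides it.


Technique: conjugate multiplication — the ∞ − ∞ radical form is the exact trigger for the conjugate maneuver.


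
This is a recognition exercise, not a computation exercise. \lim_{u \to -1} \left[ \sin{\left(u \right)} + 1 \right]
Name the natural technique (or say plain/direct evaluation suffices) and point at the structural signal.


Diagnosis: no special technique — no vanishing denominator and no indeterminate clash at the point — evaluation is immediate.


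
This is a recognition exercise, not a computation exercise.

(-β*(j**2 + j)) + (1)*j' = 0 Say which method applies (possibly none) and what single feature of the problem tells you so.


Verdict: separation of variables — separating collects all j-dependence with the derivative and leaves all β-dependence opposite: variables separate. Rearranged, this also fits the Bernoulli template directly; separation reads the product structure as given.


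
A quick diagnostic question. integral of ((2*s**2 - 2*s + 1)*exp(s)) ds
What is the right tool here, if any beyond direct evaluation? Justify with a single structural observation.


Diagnosis: integration by parts — 2*s**2 - 2*s + 1 dies after finitely many derivatives while exp(s) cycles under integration — the tabular/parts setup.


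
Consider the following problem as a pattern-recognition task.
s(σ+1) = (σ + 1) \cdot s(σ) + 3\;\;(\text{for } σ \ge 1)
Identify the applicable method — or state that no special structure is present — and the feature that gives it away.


Best approach: a summation factor — with the index-dependent coefficient σ + 1, dividing by the cumulative product turns the left side into a pure difference.


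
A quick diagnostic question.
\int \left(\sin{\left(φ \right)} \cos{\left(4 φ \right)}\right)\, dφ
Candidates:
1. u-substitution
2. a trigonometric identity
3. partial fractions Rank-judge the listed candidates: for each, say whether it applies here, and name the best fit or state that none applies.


Technique: a trigonometric identity — apply product-to-sum to \sin{\left(φ \right)} \cos{\left(4 φ \right)}: two clean single-angle terms replace one awkward product.
- u-substitution: no subexpression of the integrand pairs with its own derivative as a factor — individual terms may offer their own substitutions, but any change of variable covering the whole integral would have to be constructed from outside the expression.
- a trigonometric identity: a fit — the right tool for this form.
- partial fractions: the expression is not a ratio of polynomials that decomposes further.


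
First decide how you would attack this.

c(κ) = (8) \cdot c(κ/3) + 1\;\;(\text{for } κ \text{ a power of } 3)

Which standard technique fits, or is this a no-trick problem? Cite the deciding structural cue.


Method: the master substitution — the argument shrinks by the factor 3, so measure the index on a logarithmic scale and the recursion becomes a shift.


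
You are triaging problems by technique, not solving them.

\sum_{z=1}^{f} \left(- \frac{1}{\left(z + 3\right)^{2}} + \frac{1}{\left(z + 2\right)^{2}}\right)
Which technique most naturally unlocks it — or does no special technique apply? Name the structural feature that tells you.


Verdict: telescoping — each term adds \frac{1}{\left(z + 2\right)^{2}} and subtracts the same expression advanced one index; that subtracted piece cancels against the next term's added copy — only the boundary terms survive.


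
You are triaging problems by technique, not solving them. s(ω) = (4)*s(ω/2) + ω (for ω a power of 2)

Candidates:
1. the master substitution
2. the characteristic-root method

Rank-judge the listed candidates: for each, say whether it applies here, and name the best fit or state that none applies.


Best approach: the master substitution — the argument ω/2 divides the index by 2; the standard ω = 2^m substitution converts it to a constant-shift recurrence.
- the master substitution: applicable, and directly so.
- the characteristic-root method — the recursion divides its index rather than shifting it — outside the constant-shift family the root method covers.


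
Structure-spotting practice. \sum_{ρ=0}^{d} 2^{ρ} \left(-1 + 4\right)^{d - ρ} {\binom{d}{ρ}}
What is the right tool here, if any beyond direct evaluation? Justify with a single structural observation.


Technique: the binomial theorem — terms weighting {\binom{d}{ρ}} against matched powers of 2 and (-1 + 4) reassemble into (2 + (-1 + 4))^d by the binomial theorem.


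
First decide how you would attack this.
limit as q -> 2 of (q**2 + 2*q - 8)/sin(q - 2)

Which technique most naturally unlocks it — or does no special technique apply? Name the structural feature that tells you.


Method: l'Hôpital's rule (0/0) — numerator and denominator both vanish at 2 — a genuine 0/0 form, which is exactly when l'Hôpital applies. Expanding numerator and denominator to first order gives the same value — the rule automates exactly that.


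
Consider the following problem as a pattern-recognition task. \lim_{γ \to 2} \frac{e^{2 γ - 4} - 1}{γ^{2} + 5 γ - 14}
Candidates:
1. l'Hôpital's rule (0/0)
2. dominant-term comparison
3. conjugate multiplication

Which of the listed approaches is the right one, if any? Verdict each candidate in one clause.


Verdict: l'Hôpital's rule (0/0) — numerator and denominator both vanish at 2 — a genuine 0/0 form, which is exactly when l'Hôpital applies. Expanding numerator and denominator to first order gives the same value — the rule automates exactly that.
- l'Hôpital's rule (0/0) — applies; the problem has the shape this method handles.
- dominant-term comparison — this is not a rational comparison of growth rates at infinity.
- conjugate multiplication — multiplying by a conjugate would not remove any indeterminacy here.


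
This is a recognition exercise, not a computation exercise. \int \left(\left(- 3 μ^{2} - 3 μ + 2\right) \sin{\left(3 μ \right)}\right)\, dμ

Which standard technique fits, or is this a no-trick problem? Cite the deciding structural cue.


Best approach: integration by parts — a polynomial factor - 3 μ^{2} - 3 μ + 2 multiplies \sin{\left(3 μ \right)}; differentiating - 3 μ^{2} - 3 μ + 2 lowers its degree while \sin{\left(3 μ \right)} integrates cleanly, so parts wins.


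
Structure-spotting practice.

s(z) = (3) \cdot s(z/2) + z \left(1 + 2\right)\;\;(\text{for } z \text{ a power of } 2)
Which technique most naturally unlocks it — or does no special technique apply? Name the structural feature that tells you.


Technique: the master substitution — treat m = log base 2 of z as the new clock: one recursion step advances m by one while z scales by 2.


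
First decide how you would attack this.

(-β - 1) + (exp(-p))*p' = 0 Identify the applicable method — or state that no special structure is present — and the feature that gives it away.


Diagnosis: separation of variables — one side of the product carries the independent variable, the other the unknown — the textbook separation shape. The equation is exact as it stands too — a potential function exists — though separation reads the split structure directly.


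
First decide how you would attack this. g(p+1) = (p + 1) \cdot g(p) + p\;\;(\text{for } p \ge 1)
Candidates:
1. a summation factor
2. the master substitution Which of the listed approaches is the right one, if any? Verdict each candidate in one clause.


Method: a summation factor — because the multiplier p + 1 is index-dependent, divide through by its running product and sum the resulting differences.
- a summation factor: applies; the problem has the shape this method handles.
- the master substitution — with no divided-index recursive call, reindexing by powers of a base buys nothing.


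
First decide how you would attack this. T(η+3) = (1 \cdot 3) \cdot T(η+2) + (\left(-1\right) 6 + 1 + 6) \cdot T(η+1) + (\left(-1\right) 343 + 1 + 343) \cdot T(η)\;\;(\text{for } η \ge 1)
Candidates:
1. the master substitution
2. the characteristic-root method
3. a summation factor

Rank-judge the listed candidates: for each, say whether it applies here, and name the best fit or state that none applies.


Best approach: the characteristic-root method — no index-dependence in the weights and nothing inhomogeneous: classic characteristic-equation setup.
- the master substitution — the recursive argument is a shift of the index, not a fixed fraction of it.
- the characteristic-root method — applies; the problem has the shape this method handles.
- a summation factor: a summation factor telescopes one-step recursions; this one carries higher-order memory.


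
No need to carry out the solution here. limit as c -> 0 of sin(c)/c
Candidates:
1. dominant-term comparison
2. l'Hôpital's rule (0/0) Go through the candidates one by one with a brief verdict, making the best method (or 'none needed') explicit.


Verdict: l'Hôpital's rule (0/0) — both numerator and denominator vanish at 0: the genuine 0/0 indeterminate that l'Hôpital exists for. One could equally expand both pieces locally and compare leading terms; the rule does that in one stroke.
- dominant-term comparison — this is not a rational comparison of growth rates at infinity.
- l'Hôpital's rule (0/0): yes, a natural case for it.


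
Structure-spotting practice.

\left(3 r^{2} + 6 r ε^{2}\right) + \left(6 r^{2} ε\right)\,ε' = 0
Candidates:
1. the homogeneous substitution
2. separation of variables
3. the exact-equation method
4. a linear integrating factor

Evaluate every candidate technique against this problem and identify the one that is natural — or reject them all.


Technique: the exact-equation method — check exactness first: here it holds (3 r^{2} + 6 r ε^{2}, 6 r^{2} ε have matching cross partials), so no integrating factor is needed.
- the homogeneous substitution — the ratio of the variables does not determine the slope.
- separation of variables — the two dependences are entangled, not a clean product of one-variable pieces.
- the exact-equation method: yes, a natural case for it.
- a linear integrating factor: a nonlinear term in the unknown puts this outside the integrating-factor template.


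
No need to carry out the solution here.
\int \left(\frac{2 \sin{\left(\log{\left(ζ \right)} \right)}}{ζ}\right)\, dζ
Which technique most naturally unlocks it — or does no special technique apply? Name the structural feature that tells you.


Technique: u-substitution — viewed as a product, the integrand is a composition evaluated at \log{\left(ζ \right)} times (a constant multiple of) that inner expression's derivative, so u = \log{\left(ζ \right)} makes it elementary.


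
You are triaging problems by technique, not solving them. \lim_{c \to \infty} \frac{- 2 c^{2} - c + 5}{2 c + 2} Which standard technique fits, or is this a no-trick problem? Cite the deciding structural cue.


Technique: dominant-term comparison — divide through by the highest power of c; every lower-order term dies and the dominant terms decide the limit. Viewed as a single quotient this is an ∞/∞ form — an at-infinity application of l'Hôpital's rule would also resolve it; comparing leading growth reads the answer without differentiating.


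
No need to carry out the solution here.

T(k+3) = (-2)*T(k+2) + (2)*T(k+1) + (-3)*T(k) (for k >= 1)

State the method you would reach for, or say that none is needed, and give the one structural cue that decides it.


Diagnosis: the characteristic-root method — every coefficient is a fixed number and the forcing is zero — substitute r^k and read off the root equation.


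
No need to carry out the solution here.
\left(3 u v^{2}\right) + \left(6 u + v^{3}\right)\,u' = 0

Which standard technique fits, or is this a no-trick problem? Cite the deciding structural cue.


Verdict: the exact-equation method — the mixed-partials test passes for 3 u v^{2} and 6 u + v^{3}, so a potential function exists as presented.


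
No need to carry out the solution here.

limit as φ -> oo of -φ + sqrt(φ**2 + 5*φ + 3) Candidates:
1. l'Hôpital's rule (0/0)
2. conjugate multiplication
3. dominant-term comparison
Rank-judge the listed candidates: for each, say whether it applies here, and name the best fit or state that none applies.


Diagnosis: conjugate multiplication — neither sqrt(φ**2 + 5*φ + 3) nor φ converges alone, so rewrite their difference as a conjugate-rationalized quotient first.
- l'Hôpital's rule (0/0): no quotient structure at all: the clash is ∞ minus ∞, which rationalizing converts into a tractable ratio.
- conjugate multiplication: applies; the problem has the shape this method handles.
- dominant-term comparison: no dominant-degree comparison decides it.


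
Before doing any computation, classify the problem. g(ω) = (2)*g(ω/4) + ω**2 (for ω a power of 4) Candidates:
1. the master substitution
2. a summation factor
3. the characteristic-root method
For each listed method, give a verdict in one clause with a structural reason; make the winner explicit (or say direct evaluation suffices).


Verdict: the master substitution — divide-the-index recursion (ω/4 inside the call) straightens out once the index is rewritten as 4^m.
- the master substitution: yes — fits the structure here.
- a summation factor — a divided-index call is outside the fixed-shift first-order family a summation factor normalizes.
- the characteristic-root method: the recursion divides its index rather than shifting it — outside the constant-shift family the root method covers.


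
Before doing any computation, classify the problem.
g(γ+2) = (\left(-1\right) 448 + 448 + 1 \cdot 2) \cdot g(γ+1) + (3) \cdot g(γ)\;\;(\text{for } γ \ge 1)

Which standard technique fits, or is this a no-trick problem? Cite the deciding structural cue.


Best approach: the characteristic-root method — the recurrence is linear and homogeneous with constant coefficients, so the ansatz r^γ turns it into a polynomial equation for r.


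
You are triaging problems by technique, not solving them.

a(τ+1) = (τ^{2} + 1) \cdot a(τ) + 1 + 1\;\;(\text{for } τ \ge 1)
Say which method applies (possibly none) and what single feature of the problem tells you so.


Verdict: a summation factor — first-order, linear, moving coefficient τ^{2} + 1: the discrete analogue of an integrating factor handles it.


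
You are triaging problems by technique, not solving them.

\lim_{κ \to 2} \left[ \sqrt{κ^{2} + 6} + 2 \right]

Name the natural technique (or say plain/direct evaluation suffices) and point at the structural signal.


Best approach: no special technique — no zero denominators, no indeterminate clash at 2 — substitute and read off the value.


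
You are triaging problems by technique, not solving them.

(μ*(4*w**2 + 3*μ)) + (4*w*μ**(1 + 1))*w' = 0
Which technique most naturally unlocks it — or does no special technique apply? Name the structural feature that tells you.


Method: the exact-equation method — because the two cross partials coincide, the form is conservative as written — recover its potential in (μ, w).


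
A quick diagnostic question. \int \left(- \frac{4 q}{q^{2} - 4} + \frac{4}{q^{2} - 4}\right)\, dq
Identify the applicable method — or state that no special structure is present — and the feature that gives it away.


Method: partial fractions — the integrand is a proper rational function and its denominator q^{2} - 4 factors into distinct pieces, so it splits into simple fractions.


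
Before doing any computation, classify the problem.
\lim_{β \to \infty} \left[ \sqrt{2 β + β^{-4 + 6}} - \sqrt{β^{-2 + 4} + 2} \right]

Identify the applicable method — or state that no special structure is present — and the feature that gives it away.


Best approach: conjugate multiplication — turning the difference into a conjugate-rationalized ratio makes the limit readable.


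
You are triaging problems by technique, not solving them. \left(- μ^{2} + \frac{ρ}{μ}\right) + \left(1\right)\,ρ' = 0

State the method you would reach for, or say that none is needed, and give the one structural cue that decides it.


Best approach: a linear integrating factor — the unknown enters only to the first power against a nonzero forcing term — the integrating-factor template applies directly.


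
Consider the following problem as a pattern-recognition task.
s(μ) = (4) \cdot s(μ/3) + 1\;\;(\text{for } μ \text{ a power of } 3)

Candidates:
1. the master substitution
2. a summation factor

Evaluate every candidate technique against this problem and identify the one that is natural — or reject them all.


Technique: the master substitution — the argument shrinks by the factor 3, so measure the index on a logarithmic scale and the recursion becomes a shift.
- the master substitution — a fit — the right tool for this form.
- a summation factor — a divided-index call is outside the fixed-shift first-order family a summation factor normalizes.


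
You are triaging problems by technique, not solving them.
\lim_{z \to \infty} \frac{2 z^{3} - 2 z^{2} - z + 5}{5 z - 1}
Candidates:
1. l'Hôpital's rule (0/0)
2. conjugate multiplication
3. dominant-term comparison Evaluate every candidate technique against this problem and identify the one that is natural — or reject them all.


Technique: dominant-term comparison — as z grows, only the highest-degree terms matter — compare leading terms and read the limit off.
- l'Hôpital's rule (0/0) — as a single quotient the expression runs to ∞/∞ at the limit point — an at-infinity form of the rule would apply, though the leading-growth comparison is the direct reading.
- conjugate multiplication: multiplying by a conjugate would not remove any indeterminacy here.
- dominant-term comparison — a fit — the right tool for this form.


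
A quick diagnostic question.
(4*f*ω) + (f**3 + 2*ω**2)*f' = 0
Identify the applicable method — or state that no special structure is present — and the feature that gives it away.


Method: the exact-equation method — take the mixed partials of 4*f*ω and f**3 + 2*ω**2: they are equal, which certifies an exact differential.


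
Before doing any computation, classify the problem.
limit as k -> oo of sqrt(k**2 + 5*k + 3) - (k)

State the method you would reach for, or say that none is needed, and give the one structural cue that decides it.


Diagnosis: conjugate multiplication — the ∞ − ∞ radical form is the exact trigger for the conjugate maneuver.


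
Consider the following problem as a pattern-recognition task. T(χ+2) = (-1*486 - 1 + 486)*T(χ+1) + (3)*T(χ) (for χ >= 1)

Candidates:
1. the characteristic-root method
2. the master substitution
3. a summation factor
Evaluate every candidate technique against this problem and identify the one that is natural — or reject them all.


Method: the characteristic-root method — constant coefficients and linearity mean the ansatz r^χ reduces it to solving the characteristic polynomial.
- the characteristic-root method — yes — fits the structure here.
- the master substitution: the recursion shifts the index rather than dividing it.
- a summation factor: a summation factor telescopes one-step recursions; this one carries higher-order memory.


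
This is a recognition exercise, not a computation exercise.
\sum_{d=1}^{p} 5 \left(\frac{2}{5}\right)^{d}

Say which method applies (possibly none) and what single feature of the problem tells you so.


Technique: the geometric series formula — term-over-term division gives \frac{2}{5} every time — index-free ratio, geometric sum formula applies.


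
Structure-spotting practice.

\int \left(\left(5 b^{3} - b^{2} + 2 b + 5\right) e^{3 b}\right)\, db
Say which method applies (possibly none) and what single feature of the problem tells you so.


Best approach: integration by parts — the integrand splits as 5 b^{3} - b^{2} + 2 b + 5 times e^{3 b} — repeatedly differentiating the polynomial part kills it, which is the parts ladder.


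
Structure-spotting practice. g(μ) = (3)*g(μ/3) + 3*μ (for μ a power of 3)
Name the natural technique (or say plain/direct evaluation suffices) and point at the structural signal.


Verdict: the master substitution — treat m = log base 3 of μ as the new clock: one recursion step advances m by one while μ scales by 3.


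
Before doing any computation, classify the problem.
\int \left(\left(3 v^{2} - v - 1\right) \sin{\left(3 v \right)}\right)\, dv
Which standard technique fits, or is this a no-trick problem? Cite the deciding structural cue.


Verdict: integration by parts — a polynomial factor 3 v^{2} - v - 1 multiplies \sin{\left(3 v \right)}; differentiating 3 v^{2} - v - 1 lowers its degree while \sin{\left(3 v \right)} integrates cleanly, so parts wins.


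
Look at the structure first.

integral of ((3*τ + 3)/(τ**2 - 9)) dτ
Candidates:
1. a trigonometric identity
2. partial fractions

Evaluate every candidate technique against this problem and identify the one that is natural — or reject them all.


Technique: partial fractions — with τ**2 - 9 factorable and the degree on top strictly smaller, simple-fraction decomposition is immediate.
- a trigonometric identity — no sine or cosine appears, so there is nothing for a trigonometric identity to act on.
- partial fractions: applies; the problem has the shape this method handles.


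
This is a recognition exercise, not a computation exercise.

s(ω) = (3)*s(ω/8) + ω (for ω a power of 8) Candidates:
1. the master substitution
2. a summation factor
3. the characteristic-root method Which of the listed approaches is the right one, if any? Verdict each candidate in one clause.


Verdict: the master substitution — the argument contracts 8-fold per step: reindex ω exponentially and solve the linear recurrence in the new index.
- the master substitution: applies; the problem has the shape this method handles.
- a summation factor — a divided-index call is outside the fixed-shift first-order family a summation factor normalizes.
- the characteristic-root method — a divided-index call is not the fixed-shift linear shape that characteristic roots solve.


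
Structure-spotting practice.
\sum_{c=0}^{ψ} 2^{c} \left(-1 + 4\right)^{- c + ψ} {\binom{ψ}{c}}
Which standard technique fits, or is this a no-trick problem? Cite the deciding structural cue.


Technique: the binomial theorem — the binomial coefficients weight matched powers of 2 and (-1 + 4), which is exactly the expansion of a binomial power.


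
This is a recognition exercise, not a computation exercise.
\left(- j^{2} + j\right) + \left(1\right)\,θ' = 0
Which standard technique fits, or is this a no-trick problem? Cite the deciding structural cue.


Verdict: no special technique — solved for the derivative, θ never appears on the right — this is a direct integration in j, not a differential-equations problem at heart.


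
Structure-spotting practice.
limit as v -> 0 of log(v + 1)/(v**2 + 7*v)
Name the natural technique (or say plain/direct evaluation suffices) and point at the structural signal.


Best approach: l'Hôpital's rule (0/0) — the 0/0 form at 0 is the signature situation for l'Hôpital's rule. Expanding numerator and denominator to first order gives the same value — the rule automates exactly that.


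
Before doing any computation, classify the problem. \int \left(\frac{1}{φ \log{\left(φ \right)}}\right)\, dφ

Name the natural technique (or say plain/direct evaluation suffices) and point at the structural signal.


Diagnosis: u-substitution — structure check: outer function, inner expression \log{\left(φ \right)}, inner derivative as a factor — the classic u = \log{\left(φ \right)} pattern.


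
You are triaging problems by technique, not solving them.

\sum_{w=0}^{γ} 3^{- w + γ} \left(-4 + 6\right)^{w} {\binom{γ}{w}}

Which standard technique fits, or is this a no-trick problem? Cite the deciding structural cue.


Technique: the binomial theorem — terms weighting {\binom{γ}{w}} against matched powers of (-4 + 6) and 3 reassemble into ((-4 + 6) + 3)^γ by the binomial theorem.


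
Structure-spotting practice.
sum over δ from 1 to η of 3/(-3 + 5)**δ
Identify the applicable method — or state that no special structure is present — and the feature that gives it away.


Diagnosis: the geometric series formula — consecutive terms stand in a fixed index-free ratio — the geometric sum formula closes it.


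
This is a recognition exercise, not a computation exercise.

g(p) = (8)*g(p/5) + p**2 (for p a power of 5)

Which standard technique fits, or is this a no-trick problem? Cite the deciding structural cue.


Best approach: the master substitution — recursion at p/5 is multiplicative in the index; logarithmic reindexing via p = 5^m linearizes it.


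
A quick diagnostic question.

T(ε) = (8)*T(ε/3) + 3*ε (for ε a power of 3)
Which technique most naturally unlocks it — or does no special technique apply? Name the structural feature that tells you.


Method: the master substitution — recursion at ε/3 is multiplicative in the index; logarithmic reindexing via ε = 3^m linearizes it.


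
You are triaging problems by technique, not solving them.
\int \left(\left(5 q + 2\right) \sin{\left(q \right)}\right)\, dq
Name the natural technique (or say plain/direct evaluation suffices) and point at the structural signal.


Verdict: integration by parts — the integrand splits as 5 q + 2 times \sin{\left(q \right)} — repeatedly differentiating the polynomial part kills it, which is the parts ladder.


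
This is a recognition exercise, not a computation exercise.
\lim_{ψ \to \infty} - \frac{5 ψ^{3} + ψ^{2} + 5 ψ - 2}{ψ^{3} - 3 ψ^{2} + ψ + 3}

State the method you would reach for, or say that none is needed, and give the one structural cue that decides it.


Diagnosis: dominant-term comparison — as ψ grows, only the highest-degree terms matter — compare leading terms and read the limit off. Viewed as a single quotient this is an ∞/∞ form — an at-infinity application of l'Hôpital's rule would also resolve it; comparing leading growth reads the answer without differentiating.


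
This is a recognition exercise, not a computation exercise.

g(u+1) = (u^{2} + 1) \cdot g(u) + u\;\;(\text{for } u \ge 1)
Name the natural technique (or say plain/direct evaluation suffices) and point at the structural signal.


Verdict: a summation factor — it is first-order linear but the coefficient u^{2} + 1 depends on the index, so multiply through by a summation factor to telescope it.


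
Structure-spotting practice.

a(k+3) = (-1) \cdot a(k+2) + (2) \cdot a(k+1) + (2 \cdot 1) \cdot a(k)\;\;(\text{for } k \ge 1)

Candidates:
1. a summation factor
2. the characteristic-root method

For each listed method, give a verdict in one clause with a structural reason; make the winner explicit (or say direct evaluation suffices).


Technique: the characteristic-root method — every coefficient is a fixed number and the forcing is zero — substitute r^k and read off the root equation.
- a summation factor — the recurrence reaches back more than one step, outside the first-order family a summation factor normalizes.
- the characteristic-root method: yes, a natural case for it.


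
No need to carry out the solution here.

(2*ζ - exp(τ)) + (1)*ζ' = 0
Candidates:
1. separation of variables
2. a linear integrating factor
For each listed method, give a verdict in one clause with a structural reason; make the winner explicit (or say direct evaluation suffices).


Diagnosis: a linear integrating factor — ζ appears only to the first power with coefficient 2 — the classic integrating-factor setup.
- separation of variables: the two dependences do not factor apart.
- a linear integrating factor: yes — fits the structure here.


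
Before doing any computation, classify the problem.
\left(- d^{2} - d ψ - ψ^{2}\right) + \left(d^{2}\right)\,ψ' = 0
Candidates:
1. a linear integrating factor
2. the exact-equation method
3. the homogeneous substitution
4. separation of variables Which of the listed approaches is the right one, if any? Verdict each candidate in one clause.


Technique: the homogeneous substitution — the slope's numerator and denominator have matching total degree, so it depends only on ψ/d and the ratio substitution collapses it.
- a linear integrating factor: the unknown enters nonlinearly (through a power, a denominator, or a transcendental function), which the linear integrating-factor recipe cannot absorb as-is — any repair would come from a preliminary substitution, not the factor.
- the exact-equation method — the mixed-partials test fails on this split — it is not an exact differential as presented.
- the homogeneous substitution — applicable, and directly so.
- separation of variables: the two dependences are entangled, not a clean product of one-variable pieces.


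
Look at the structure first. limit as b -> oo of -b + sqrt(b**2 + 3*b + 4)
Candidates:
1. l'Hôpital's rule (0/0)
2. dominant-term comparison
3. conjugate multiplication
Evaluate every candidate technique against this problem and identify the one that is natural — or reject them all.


Best approach: conjugate multiplication — two divergent pieces with a minus sign between them and a radical in the mix: rationalize sqrt(b**2 + 3*b + 4) - b before any limit law applies.
- l'Hôpital's rule (0/0) — no quotient structure at all: the clash is ∞ minus ∞, which rationalizing converts into a tractable ratio.
- dominant-term comparison — no dominant-degree comparison decides it.
- conjugate multiplication: yes — fits the structure here.


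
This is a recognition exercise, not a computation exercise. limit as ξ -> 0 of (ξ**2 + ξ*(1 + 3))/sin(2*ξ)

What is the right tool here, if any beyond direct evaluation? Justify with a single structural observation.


Diagnosis: l'Hôpital's rule (0/0) — plug in 0: top and bottom both hit zero, so differentiate each and retry. Known elementary limits would finish this too — the rule just bypasses the case analysis.


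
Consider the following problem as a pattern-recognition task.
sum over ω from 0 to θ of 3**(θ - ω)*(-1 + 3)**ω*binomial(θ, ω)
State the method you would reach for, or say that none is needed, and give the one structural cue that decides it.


Method: the binomial theorem — the binomial coefficients weight matched powers of (-1 + 3) and 3, which is exactly the expansion of a binomial power.


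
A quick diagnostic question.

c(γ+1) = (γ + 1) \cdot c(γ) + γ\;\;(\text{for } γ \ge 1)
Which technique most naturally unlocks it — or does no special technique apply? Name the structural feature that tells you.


Best approach: a summation factor — the coefficient γ + 1 drifts with the index, so no fixed root exists; normalizing by the cumulative product telescopes it.


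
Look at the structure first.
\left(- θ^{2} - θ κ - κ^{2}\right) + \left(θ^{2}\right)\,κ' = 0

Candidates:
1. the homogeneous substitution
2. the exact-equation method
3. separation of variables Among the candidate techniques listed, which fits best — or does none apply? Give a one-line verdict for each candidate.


Best approach: the homogeneous substitution — the slope's numerator and denominator have matching total degree, so it depends only on κ/θ and the ratio substitution collapses it.
- the homogeneous substitution: a fit — the right tool for this form.
- the exact-equation method — no potential function has this form as its differential, as written.
- separation of variables — the two dependences do not factor apart.


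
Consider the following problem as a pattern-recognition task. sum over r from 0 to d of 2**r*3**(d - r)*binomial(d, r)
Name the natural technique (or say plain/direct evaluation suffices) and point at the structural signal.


Best approach: the binomial theorem — binomial coefficients against complementary powers of 2 and 3: recognize the binomial expansion and resum.


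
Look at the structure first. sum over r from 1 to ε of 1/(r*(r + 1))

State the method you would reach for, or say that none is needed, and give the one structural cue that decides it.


Diagnosis: telescoping — 1/(r*(r + 1)) is a collapsed telescope: expand it into simple fractions to see the cancellation.


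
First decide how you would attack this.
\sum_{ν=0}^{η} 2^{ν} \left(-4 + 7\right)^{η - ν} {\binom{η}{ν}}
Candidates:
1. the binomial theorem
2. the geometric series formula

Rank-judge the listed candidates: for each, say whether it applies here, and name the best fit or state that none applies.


Verdict: the binomial theorem — terms weighting {\binom{η}{ν}} against matched powers of 2 and (-4 + 7) reassemble into (2 + (-4 + 7))^η by the binomial theorem.
- the binomial theorem — yes — fits the structure here.
- the geometric series formula — no single multiplier carries one term to the next throughout the sum.


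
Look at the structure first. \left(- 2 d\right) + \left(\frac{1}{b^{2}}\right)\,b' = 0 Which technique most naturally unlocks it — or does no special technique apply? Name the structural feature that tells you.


Technique: separation of variables — all dependence on the two variables factors apart, the defining separable shape. The cross-partial test also passes here (vacuously, each side single-variable); the potential-function route would work, separation is simply more immediate.


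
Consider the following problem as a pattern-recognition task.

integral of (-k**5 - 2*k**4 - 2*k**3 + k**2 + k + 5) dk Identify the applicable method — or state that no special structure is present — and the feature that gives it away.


Diagnosis: no special technique — nothing composite, nothing rational, nothing trigonometric — each constant-multiple power of k integrates by the power rule alone.


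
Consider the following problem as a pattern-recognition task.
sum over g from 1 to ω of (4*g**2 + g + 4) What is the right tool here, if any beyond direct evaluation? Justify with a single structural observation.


Verdict: no special technique — the sum is polynomial through and through; closed forms for each power of g finish it directly.


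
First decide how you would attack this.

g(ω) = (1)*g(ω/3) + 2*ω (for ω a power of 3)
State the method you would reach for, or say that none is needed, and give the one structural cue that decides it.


Method: the master substitution — the call at ω/3 makes this multiplicative recursion; the master-style substitution converts it to additive.


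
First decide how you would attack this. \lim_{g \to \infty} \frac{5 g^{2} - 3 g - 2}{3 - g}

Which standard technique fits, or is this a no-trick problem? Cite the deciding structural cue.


Best approach: dominant-term comparison — at large g only the top-degree terms survive; compare the leading terms and the limit falls out. l'Hôpital's at-infinity variant applies to the expression viewed as a single quotient; the leading-term comparison is the direct route.
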